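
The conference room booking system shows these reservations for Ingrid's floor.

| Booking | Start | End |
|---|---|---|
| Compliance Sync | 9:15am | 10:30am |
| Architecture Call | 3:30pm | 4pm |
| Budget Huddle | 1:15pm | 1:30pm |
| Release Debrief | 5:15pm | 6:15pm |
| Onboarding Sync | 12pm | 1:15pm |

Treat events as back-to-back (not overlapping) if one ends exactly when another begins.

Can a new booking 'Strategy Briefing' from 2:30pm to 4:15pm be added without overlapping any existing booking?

No — it overlaps Architecture Call

Compliance Sync: ends 10:30am at or before Strategy Briefing starts 2:30pm → clear.
Onboarding Sync: ends 1:15pm at or before Strategy Briefing starts 2:30pm → clear.
Budget Huddle: ends 1:30pm at or before Strategy Briefing starts 2:30pm → clear.
Architecture Call: starts 3:30pm before Strategy Briefing ends 4:15pm, and ends 4pm after Strategy Briefing starts 2:30pm → overlap.
Release Debrief: starts 5:15pm at or after Strategy Briefing ends 4:15pm → clear.
Strategy Briefing overlaps Architecture Call.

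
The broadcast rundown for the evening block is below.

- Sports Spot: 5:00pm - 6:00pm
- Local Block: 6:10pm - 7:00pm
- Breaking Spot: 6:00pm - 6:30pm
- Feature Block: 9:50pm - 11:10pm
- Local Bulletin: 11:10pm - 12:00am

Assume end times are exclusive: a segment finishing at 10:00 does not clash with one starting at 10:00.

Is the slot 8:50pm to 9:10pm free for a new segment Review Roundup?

Sports Spot: ends 6:00pm at or before Review Roundup starts 8:50pm → clear.
Breaking Spot: ends 6:30pm at or before Review Roundup starts 8:50pm → clear.
Local Block: ends 7:00pm at or before Review Roundup starts 8:50pm → clear.
Feature Block: starts 9:50pm at or after Review Roundup ends 9:10pm → clear.
Local Bulletin: starts 11:10pm at or after Review Roundup ends 9:10pm → clear.

Yes — the slot is free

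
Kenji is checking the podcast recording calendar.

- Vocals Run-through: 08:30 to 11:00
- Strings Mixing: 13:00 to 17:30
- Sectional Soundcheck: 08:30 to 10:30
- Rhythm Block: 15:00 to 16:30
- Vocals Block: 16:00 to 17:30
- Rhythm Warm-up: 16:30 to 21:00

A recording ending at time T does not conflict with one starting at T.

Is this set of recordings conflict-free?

No

Sorted by start: Vocals Run-through, Sectional Soundcheck, Strings Mixing, Rhythm Block, Vocals Block, Rhythm Warm-up.
Sectional Soundcheck starts before Vocals Run-through ends → Vocals Run-through and Sectional Soundcheck overlap.
That's a conflict, so the schedule is not conflict-free.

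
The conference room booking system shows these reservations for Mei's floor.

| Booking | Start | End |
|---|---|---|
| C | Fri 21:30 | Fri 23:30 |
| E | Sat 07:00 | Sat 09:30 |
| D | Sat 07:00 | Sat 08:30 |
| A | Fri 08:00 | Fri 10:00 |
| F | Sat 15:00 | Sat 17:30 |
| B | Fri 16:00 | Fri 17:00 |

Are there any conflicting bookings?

Yes

Check each pair: they overlap iff neither finishes before the other starts.
Sorted by start: A, B, C, D, E, F.
B starts after A ends; A is clear from here.
C starts after B ends; B is clear from here.
D starts after C ends; C is clear from here.
E starts before D ends → D and E overlap.
That's a conflict, so the schedule is not conflict-free.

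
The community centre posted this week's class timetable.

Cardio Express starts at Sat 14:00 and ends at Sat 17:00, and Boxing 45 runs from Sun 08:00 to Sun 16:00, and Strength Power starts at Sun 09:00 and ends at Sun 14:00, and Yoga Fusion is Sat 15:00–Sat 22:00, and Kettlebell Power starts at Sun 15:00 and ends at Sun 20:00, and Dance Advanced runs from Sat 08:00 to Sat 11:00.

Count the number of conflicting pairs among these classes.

Sorted by start: Dance Advanced, Cardio Express, Yoga Fusion, Boxing 45, Strength Power, Kettlebell Power.
Cardio Express starts after Dance Advanced ends, so Dance Advanced has no further overlaps.
Yoga Fusion starts before Cardio Express ends → Cardio Express and Yoga Fusion overlap.
Boxing 45 starts after Cardio Express ends, so Cardio Express has no further overlaps.
Boxing 45 starts after Yoga Fusion ends, so Yoga Fusion has no further overlaps.
Strength Power starts before Boxing 45 ends → Boxing 45 and Strength Power overlap.
Kettlebell Power starts before Boxing 45 ends → Boxing 45 and Kettlebell Power overlap.
Kettlebell Power starts after Strength Power ends.
Overlapping pairs: Boxing 45 & Kettlebell Power, Boxing 45 & Strength Power, Cardio Express & Yoga Fusion — 3 in total.

3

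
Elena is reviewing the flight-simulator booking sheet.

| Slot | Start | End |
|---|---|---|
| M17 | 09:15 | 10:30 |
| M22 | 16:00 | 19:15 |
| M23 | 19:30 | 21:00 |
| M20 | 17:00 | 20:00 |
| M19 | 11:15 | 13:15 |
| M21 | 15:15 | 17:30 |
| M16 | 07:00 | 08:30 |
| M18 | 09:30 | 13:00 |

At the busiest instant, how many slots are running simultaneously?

Sort all start/end points and keep a running count:
07:00 start M16 → 1
08:30 end M16 → 0
09:15 start M17 → 1
09:30 start M18 → 2
10:30 end M17 → 1
11:15 start M19 → 2
13:00 end M18 → 1
13:15 end M19 → 0
15:15 start M21 → 1
16:00 start M22 → 2
17:00 start M20 → 3
17:30 end M21 → 2
19:15 end M22 → 1
19:30 start M23 → 2
20:00 end M20 → 1
21:00 end M23 → 0
Peak is 3, at 17:00 (M20, M21, M22).

3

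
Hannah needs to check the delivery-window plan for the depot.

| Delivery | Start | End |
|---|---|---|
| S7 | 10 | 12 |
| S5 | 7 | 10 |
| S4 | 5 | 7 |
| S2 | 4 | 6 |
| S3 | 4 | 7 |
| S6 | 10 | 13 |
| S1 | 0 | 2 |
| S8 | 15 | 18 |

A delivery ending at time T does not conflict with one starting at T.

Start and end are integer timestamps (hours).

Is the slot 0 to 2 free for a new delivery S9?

S1: starts 0 before S9 ends 2, and ends 2 after S9 starts 0 → overlap.
S2: starts 4 at or after S9 ends 2 → clear.
S3: starts 4 at or after S9 ends 2 → clear.
S4: starts 5 at or after S9 ends 2 → clear.
S5: starts 7 at or after S9 ends 2 → clear.
S6: starts 10 at or after S9 ends 2 → clear.
S7: starts 10 at or after S9 ends 2 → clear.
S8: starts 15 at or after S9 ends 2 → clear.
S9 overlaps S1.

No — it overlaps S1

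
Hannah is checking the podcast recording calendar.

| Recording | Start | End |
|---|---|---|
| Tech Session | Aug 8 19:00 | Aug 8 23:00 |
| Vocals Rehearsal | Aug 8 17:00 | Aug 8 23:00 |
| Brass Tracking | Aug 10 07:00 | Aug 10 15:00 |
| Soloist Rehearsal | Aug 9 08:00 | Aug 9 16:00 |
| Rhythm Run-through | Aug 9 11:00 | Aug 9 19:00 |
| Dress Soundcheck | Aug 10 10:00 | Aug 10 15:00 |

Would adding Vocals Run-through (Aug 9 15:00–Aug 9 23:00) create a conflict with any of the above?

Yes — it overlaps Rhythm Run-through, Soloist Rehearsal

Vocals Rehearsal: ends Aug 8 23:00 at or before Vocals Run-through starts Aug 9 15:00 → clear.
Tech Session: ends Aug 8 23:00 at or before Vocals Run-through starts Aug 9 15:00 → clear.
Soloist Rehearsal: starts Aug 9 08:00 before Vocals Run-through ends Aug 9 23:00, and ends Aug 9 16:00 after Vocals Run-through starts Aug 9 15:00 → overlap.
Rhythm Run-through: starts Aug 9 11:00 before Vocals Run-through ends Aug 9 23:00, and ends Aug 9 19:00 after Vocals Run-through starts Aug 9 15:00 → overlap.
Brass Tracking: starts Aug 10 07:00 at or after Vocals Run-through ends Aug 9 23:00 → clear.
Dress Soundcheck: starts Aug 10 10:00 at or after Vocals Run-through ends Aug 9 23:00 → clear.
Vocals Run-through overlaps Soloist Rehearsal, Rhythm Run-through.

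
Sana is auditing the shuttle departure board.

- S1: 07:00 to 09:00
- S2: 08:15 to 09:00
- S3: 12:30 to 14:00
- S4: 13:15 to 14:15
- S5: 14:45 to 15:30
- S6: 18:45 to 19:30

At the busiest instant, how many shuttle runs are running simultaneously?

2

Sweep the timeline, counting +1 at each start and −1 at each end (ends before starts at a tie):
07:00 start S1 → 1
08:15 start S2 → 2
09:00 end S1 → 1
09:00 end S2 → 0
12:30 start S3 → 1
13:15 start S4 → 2
14:00 end S3 → 1
14:15 end S4 → 0
14:45 start S5 → 1
15:30 end S5 → 0
18:45 start S6 → 1
19:30 end S6 → 0
Peak is 2, at 08:15 (S1, S2).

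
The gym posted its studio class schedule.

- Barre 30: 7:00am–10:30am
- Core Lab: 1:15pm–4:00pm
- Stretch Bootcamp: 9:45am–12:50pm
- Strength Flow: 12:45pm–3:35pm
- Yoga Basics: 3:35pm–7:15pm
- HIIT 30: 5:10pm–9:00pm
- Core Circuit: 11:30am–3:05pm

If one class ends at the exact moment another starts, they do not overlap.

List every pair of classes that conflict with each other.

Barre 30 & Stretch Bootcamp, Core Circuit & Core Lab, Core Circuit & Strength Flow, Core Circuit & Stretch Bootcamp, Core Lab & Strength Flow, Core Lab & Yoga Basics, HIIT 30 & Yoga Basics, Strength Flow & Stretch Bootcamp

Sorted by start: Barre 30, Stretch Bootcamp, Core Circuit, Strength Flow, Core Lab, Yoga Basics, HIIT 30.
Stretch Bootcamp starts before Barre 30 ends → Barre 30 and Stretch Bootcamp overlap.
Core Circuit starts after Barre 30 ends; Barre 30 is clear from here.
Core Circuit starts before Stretch Bootcamp ends → Stretch Bootcamp and Core Circuit overlap.
Strength Flow starts before Stretch Bootcamp ends → Stretch Bootcamp and Strength Flow overlap.
Core Lab starts after Stretch Bootcamp ends; Stretch Bootcamp is clear from here.
Strength Flow starts before Core Circuit ends → Core Circuit and Strength Flow overlap.
Core Lab starts before Core Circuit ends → Core Circuit and Core Lab overlap.
Yoga Basics starts after Core Circuit ends; Core Circuit is clear from here.
Core Lab starts before Strength Flow ends → Strength Flow and Core Lab overlap.
Yoga Basics starts exactly when Strength Flow ends (back-to-back, no overlap); Strength Flow is clear from here.
Yoga Basics starts before Core Lab ends → Core Lab and Yoga Basics overlap.
HIIT 30 starts after Core Lab ends.
HIIT 30 starts before Yoga Basics ends → Yoga Basics and HIIT 30 overlap.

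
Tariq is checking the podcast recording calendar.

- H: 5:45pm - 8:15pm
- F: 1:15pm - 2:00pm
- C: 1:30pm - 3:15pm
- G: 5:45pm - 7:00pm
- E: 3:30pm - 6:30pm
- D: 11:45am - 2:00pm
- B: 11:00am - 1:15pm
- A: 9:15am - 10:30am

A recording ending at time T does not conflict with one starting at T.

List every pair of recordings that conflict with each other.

Check each pair: they overlap iff neither finishes before the other starts.
Sorted by start: A, B, D, F, C, E, G, H.
B starts after A ends, so nothing later overlaps A either.
D starts before B ends → B and D overlap.
F starts exactly when B ends (back-to-back, no overlap), so nothing later overlaps B either.
F starts before D ends → D and F overlap.
C starts before D ends → D and C overlap.
E starts after D ends, so nothing later overlaps D either.
C starts before F ends → F and C overlap.
E starts after F ends, so nothing later overlaps F either.
E starts after C ends, so nothing later overlaps C either.
G starts before E ends → E and G overlap.
H starts before E ends → E and H overlap.
H starts before G ends → G and H overlap.

B & D, C & D, C & F, D & F, E & G, E & H, G & H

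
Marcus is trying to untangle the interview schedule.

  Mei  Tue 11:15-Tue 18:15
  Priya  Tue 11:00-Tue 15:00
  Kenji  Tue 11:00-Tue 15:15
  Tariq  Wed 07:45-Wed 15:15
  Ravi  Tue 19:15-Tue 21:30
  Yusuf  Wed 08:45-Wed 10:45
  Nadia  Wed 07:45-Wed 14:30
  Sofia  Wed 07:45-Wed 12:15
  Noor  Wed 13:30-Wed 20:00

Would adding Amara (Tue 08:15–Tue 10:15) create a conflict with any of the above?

No — it doesn't clash with anything

Priya: starts Tue 11:00 at or after Amara ends Tue 10:15 → clear.
Kenji: starts Tue 11:00 at or after Amara ends Tue 10:15 → clear.
Mei: starts Tue 11:15 at or after Amara ends Tue 10:15 → clear.
Ravi: starts Tue 19:15 at or after Amara ends Tue 10:15 → clear.
Tariq: starts Wed 07:45 at or after Amara ends Tue 10:15 → clear.
Nadia: starts Wed 07:45 at or after Amara ends Tue 10:15 → clear.
Sofia: starts Wed 07:45 at or after Amara ends Tue 10:15 → clear.
Yusuf: starts Wed 08:45 at or after Amara ends Tue 10:15 → clear.
Noor: starts Wed 13:30 at or after Amara ends Tue 10:15 → clear.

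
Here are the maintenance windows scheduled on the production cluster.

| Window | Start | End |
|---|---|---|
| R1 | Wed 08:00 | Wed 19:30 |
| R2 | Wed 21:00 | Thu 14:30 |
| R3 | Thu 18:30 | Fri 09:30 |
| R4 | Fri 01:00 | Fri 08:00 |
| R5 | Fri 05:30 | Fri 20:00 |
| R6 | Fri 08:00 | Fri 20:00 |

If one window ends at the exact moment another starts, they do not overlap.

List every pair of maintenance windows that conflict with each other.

R3 & R4, R3 & R5, R3 & R6, R4 & R5, R5 & R6

Sorted by start: R1, R2, R3, R4, R5, R6.
R2 starts after R1 ends, so nothing later overlaps R1 either.
R3 starts after R2 ends, so nothing later overlaps R2 either.
R4 starts before R3 ends → R3 and R4 overlap.
R5 starts before R3 ends → R3 and R5 overlap.
R6 starts before R3 ends → R3 and R6 overlap.
R5 starts before R4 ends → R4 and R5 overlap.
R6 starts exactly when R4 ends (back-to-back, no overlap).
R6 starts before R5 ends → R5 and R6 overlap.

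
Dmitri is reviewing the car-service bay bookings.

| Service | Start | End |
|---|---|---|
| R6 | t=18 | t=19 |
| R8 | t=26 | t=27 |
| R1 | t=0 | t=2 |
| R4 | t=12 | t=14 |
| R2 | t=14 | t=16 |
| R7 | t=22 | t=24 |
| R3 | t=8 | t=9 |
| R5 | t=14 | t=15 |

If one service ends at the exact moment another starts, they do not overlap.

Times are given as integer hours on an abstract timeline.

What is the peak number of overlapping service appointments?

Sort all start/end points and keep a running count:
t=0 start R1 → 1
t=2 end R1 → 0
t=8 start R3 → 1
t=9 end R3 → 0
t=12 start R4 → 1
t=14 end R4 → 0
t=14 start R2 → 1
t=14 start R5 → 2
t=15 end R5 → 1
t=16 end R2 → 0
t=18 start R6 → 1
t=19 end R6 → 0
t=22 start R7 → 1
t=24 end R7 → 0
t=26 start R8 → 1
t=27 end R8 → 0
Peak is 2, at t=14 (R2, R5).

2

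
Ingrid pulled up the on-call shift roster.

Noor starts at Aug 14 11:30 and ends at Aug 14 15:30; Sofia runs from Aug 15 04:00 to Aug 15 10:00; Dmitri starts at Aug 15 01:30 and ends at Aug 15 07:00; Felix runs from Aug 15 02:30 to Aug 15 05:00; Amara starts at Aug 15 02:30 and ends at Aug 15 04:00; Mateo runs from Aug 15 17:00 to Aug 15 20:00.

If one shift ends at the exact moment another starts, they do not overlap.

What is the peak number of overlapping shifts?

3

Sort all start/end points and keep a running count:
Aug 14 11:30 start Noor → 1
Aug 14 15:30 end Noor → 0
Aug 15 01:30 start Dmitri → 1
Aug 15 02:30 start Amara → 2
Aug 15 02:30 start Felix → 3
Aug 15 04:00 end Amara → 2
Aug 15 04:00 start Sofia → 3
Aug 15 05:00 end Felix → 2
Aug 15 07:00 end Dmitri → 1
Aug 15 10:00 end Sofia → 0
Aug 15 17:00 start Mateo → 1
Aug 15 20:00 end Mateo → 0
Peak is 3, at Aug 15 02:30 (Amara, Dmitri, Felix).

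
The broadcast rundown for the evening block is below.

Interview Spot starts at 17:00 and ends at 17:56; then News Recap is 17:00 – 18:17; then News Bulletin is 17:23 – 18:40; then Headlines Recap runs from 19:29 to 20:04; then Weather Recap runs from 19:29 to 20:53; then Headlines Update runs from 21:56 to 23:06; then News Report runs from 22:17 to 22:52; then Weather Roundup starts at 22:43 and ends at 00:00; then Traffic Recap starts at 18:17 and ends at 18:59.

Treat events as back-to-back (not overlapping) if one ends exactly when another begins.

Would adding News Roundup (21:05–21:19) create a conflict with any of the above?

No — it doesn't clash with anything

Interview Spot: ends 17:56 at or before News Roundup starts 21:05 → clear.
News Recap: ends 18:17 at or before News Roundup starts 21:05 → clear.
News Bulletin: ends 18:40 at or before News Roundup starts 21:05 → clear.
Traffic Recap: ends 18:59 at or before News Roundup starts 21:05 → clear.
Headlines Recap: ends 20:04 at or before News Roundup starts 21:05 → clear.
Weather Recap: ends 20:53 at or before News Roundup starts 21:05 → clear.
Headlines Update: starts 21:56 at or after News Roundup ends 21:19 → clear.
News Report: starts 22:17 at or after News Roundup ends 21:19 → clear.
Weather Roundup: starts 22:43 at or after News Roundup ends 21:19 → clear.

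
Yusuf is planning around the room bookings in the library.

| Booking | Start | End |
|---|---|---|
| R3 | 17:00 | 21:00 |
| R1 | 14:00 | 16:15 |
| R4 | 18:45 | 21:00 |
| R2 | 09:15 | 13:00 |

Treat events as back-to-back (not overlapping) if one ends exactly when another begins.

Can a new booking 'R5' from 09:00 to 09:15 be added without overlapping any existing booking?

R2: starts 09:15 at or after R5 ends 09:15 → clear.
R1: starts 14:00 at or after R5 ends 09:15 → clear.
R3: starts 17:00 at or after R5 ends 09:15 → clear.
R4: starts 18:45 at or after R5 ends 09:15 → clear.

Yes — the slot is free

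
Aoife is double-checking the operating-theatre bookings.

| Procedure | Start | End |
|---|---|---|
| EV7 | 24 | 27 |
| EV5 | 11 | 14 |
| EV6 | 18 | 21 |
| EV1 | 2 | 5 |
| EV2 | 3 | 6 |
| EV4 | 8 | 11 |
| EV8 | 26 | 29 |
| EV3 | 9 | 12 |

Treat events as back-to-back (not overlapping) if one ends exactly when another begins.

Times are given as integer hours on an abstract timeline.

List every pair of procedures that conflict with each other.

EV1 & EV2, EV3 & EV4, EV3 & EV5, EV7 & EV8

Check each pair: they overlap iff neither finishes before the other starts.
Sorted by start: EV1, EV2, EV4, EV3, EV5, EV6, EV7, EV8.
EV2 starts before EV1 ends → EV1 and EV2 overlap.
EV4 starts after EV1 ends, so nothing later overlaps EV1 either.
EV4 starts after EV2 ends, so nothing later overlaps EV2 either.
EV3 starts before EV4 ends → EV4 and EV3 overlap.
EV5 starts exactly when EV4 ends (back-to-back, no overlap), so nothing later overlaps EV4 either.
EV5 starts before EV3 ends → EV3 and EV5 overlap.
EV6 starts after EV3 ends, so nothing later overlaps EV3 either.
EV6 starts after EV5 ends, so nothing later overlaps EV5 either.
EV7 starts after EV6 ends, so nothing later overlaps EV6 either.
EV8 starts before EV7 ends → EV7 and EV8 overlap.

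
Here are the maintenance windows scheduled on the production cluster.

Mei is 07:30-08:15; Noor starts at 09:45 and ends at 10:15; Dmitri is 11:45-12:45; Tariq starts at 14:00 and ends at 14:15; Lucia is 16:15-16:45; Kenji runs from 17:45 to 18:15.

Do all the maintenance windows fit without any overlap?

Yes

Sorted by start: Mei, Noor, Dmitri, Tariq, Lucia, Kenji.
Noor starts after Mei ends, so Mei has no further overlaps.
Dmitri starts after Noor ends, so Noor has no further overlaps.
Tariq starts after Dmitri ends, so Dmitri has no further overlaps.
Lucia starts after Tariq ends, so Tariq has no further overlaps.
Kenji starts after Lucia ends.
Every pair is clear; the schedule has no overlaps.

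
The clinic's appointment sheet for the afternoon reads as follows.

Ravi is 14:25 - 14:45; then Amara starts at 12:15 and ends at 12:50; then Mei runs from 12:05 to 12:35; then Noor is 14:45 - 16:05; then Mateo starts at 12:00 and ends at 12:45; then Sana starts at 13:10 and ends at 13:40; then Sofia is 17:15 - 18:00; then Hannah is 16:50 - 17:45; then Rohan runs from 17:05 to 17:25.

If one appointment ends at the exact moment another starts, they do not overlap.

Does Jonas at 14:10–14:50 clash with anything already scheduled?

Yes — it overlaps Noor, Ravi

Mateo: ends 12:45 at or before Jonas starts 14:10 → clear.
Mei: ends 12:35 at or before Jonas starts 14:10 → clear.
Amara: ends 12:50 at or before Jonas starts 14:10 → clear.
Sana: ends 13:40 at or before Jonas starts 14:10 → clear.
Ravi: starts 14:25 before Jonas ends 14:50, and ends 14:45 after Jonas starts 14:10 → overlap.
Noor: starts 14:45 before Jonas ends 14:50, and ends 16:05 after Jonas starts 14:10 → overlap.
Hannah: starts 16:50 at or after Jonas ends 14:50 → clear.
Rohan: starts 17:05 at or after Jonas ends 14:50 → clear.
Sofia: starts 17:15 at or after Jonas ends 14:50 → clear.
Jonas overlaps Ravi, Noor.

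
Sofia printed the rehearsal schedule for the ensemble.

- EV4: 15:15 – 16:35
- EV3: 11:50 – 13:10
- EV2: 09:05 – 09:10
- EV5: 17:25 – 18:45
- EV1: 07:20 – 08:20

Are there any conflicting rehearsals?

No

Sorted by start: EV1, EV2, EV3, EV4, EV5.
EV2 starts after EV1 ends; EV1 is clear from here.
EV3 starts after EV2 ends; EV2 is clear from here.
EV4 starts after EV3 ends; EV3 is clear from here.
EV5 starts after EV4 ends.
Every pair is clear; the schedule has no overlaps.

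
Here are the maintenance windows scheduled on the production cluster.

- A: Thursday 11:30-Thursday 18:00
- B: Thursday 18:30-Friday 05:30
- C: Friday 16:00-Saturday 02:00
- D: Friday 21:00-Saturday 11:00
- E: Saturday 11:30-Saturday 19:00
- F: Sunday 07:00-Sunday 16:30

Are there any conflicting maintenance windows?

Sorted by start: A, B, C, D, E, F.
B starts after A ends, so nothing later overlaps A either.
C starts after B ends, so nothing later overlaps B either.
D starts before C ends → C and D overlap.
That's a conflict, so the schedule is not conflict-free.

Yes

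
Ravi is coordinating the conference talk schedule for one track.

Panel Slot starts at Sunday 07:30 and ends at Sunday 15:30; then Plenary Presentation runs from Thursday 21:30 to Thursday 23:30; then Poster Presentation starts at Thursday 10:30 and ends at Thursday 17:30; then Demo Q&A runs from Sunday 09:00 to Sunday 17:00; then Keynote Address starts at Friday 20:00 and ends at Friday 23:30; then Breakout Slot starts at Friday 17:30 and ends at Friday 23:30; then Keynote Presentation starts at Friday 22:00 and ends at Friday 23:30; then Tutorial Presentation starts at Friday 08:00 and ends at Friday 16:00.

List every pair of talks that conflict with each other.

Breakout Slot & Keynote Address, Breakout Slot & Keynote Presentation, Demo Q&A & Panel Slot, Keynote Address & Keynote Presentation

Sorted by start: Poster Presentation, Plenary Presentation, Tutorial Presentation, Breakout Slot, Keynote Address, Keynote Presentation, Panel Slot, Demo Q&A.
Plenary Presentation starts after Poster Presentation ends, so Poster Presentation has no further overlaps.
Tutorial Presentation starts after Plenary Presentation ends, so Plenary Presentation has no further overlaps.
Breakout Slot starts after Tutorial Presentation ends, so Tutorial Presentation has no further overlaps.
Keynote Address starts before Breakout Slot ends → Breakout Slot and Keynote Address overlap.
Keynote Presentation starts before Breakout Slot ends → Breakout Slot and Keynote Presentation overlap.
Panel Slot starts after Breakout Slot ends, so Breakout Slot has no further overlaps.
Keynote Presentation starts before Keynote Address ends → Keynote Address and Keynote Presentation overlap.
Panel Slot starts after Keynote Address ends, so Keynote Address has no further overlaps.
Panel Slot starts after Keynote Presentation ends, so Keynote Presentation has no further overlaps.
Demo Q&A starts before Panel Slot ends → Panel Slot and Demo Q&A overlap.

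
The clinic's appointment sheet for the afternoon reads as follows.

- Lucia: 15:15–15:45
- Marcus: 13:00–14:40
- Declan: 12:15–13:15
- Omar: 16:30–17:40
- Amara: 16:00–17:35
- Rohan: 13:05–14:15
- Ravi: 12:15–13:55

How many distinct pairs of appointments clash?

Two intervals overlap when each starts before the other ends.
Sorted by start: Ravi, Declan, Marcus, Rohan, Lucia, Amara, Omar.
Declan starts before Ravi ends → Ravi and Declan overlap.
Marcus starts before Ravi ends → Ravi and Marcus overlap.
Rohan starts before Ravi ends → Ravi and Rohan overlap.
Lucia starts after Ravi ends, so nothing later overlaps Ravi either.
Marcus starts before Declan ends → Declan and Marcus overlap.
Rohan starts before Declan ends → Declan and Rohan overlap.
Lucia starts after Declan ends, so nothing later overlaps Declan either.
Rohan starts before Marcus ends → Marcus and Rohan overlap.
Lucia starts after Marcus ends, so nothing later overlaps Marcus either.
Lucia starts after Rohan ends, so nothing later overlaps Rohan either.
Amara starts after Lucia ends, so nothing later overlaps Lucia either.
Omar starts before Amara ends → Amara and Omar overlap.
Overlapping pairs: Amara & Omar, Declan & Marcus, Declan & Ravi, Declan & Rohan, Marcus & Ravi, Marcus & Rohan, Ravi & Rohan — 7 in total.

7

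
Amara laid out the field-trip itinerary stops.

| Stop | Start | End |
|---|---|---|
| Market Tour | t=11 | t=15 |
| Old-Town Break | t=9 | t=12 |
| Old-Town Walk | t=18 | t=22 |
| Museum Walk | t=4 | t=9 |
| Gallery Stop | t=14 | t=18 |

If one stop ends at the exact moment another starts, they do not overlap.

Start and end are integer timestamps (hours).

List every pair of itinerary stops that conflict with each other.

Check each pair: they overlap iff neither finishes before the other starts.
Sorted by start: Museum Walk, Old-Town Break, Market Tour, Gallery Stop, Old-Town Walk.
Old-Town Break starts exactly when Museum Walk ends (back-to-back, no overlap), so Museum Walk has no further overlaps.
Market Tour starts before Old-Town Break ends → Old-Town Break and Market Tour overlap.
Gallery Stop starts after Old-Town Break ends, so Old-Town Break has no further overlaps.
Gallery Stop starts before Market Tour ends → Market Tour and Gallery Stop overlap.
Old-Town Walk starts after Market Tour ends.
Old-Town Walk starts exactly when Gallery Stop ends (back-to-back, no overlap).

Gallery Stop & Market Tour, Market Tour & Old-Town Break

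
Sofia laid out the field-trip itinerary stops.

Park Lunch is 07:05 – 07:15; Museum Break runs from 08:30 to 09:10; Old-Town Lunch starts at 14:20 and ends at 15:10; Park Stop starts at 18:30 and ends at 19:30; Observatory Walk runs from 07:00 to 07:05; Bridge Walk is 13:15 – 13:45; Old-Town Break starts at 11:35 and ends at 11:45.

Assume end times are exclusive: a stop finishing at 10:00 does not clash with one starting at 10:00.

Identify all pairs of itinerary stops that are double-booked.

no conflicts

Sorted by start: Observatory Walk, Park Lunch, Museum Break, Old-Town Break, Bridge Walk, Old-Town Lunch, Park Stop.
Park Lunch starts exactly when Observatory Walk ends (back-to-back, no overlap), so Observatory Walk has no further overlaps.
Museum Break starts after Park Lunch ends, so Park Lunch has no further overlaps.
Old-Town Break starts after Museum Break ends, so Museum Break has no further overlaps.
Bridge Walk starts after Old-Town Break ends, so Old-Town Break has no further overlaps.
Old-Town Lunch starts after Bridge Walk ends, so Bridge Walk has no further overlaps.
Park Stop starts after Old-Town Lunch ends.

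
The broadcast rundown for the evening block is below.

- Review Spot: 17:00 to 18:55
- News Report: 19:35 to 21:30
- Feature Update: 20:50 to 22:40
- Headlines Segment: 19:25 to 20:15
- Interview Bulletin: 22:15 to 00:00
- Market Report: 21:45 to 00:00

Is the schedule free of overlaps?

No

Sorted by start: Review Spot, Headlines Segment, News Report, Feature Update, Market Report, Interview Bulletin.
Headlines Segment starts after Review Spot ends; Review Spot is clear from here.
News Report starts before Headlines Segment ends → Headlines Segment and News Report overlap.
That's a conflict, so the schedule is not conflict-free.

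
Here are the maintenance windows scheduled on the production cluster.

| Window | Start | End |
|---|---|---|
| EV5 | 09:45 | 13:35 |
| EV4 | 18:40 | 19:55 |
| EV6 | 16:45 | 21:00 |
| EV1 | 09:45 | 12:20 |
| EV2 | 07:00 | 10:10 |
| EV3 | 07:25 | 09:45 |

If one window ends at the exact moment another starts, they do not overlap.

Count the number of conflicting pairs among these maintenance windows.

5

Sorted by start: EV2, EV3, EV1, EV5, EV6, EV4.
EV3 starts before EV2 ends → EV2 and EV3 overlap.
EV1 starts before EV2 ends → EV2 and EV1 overlap.
EV5 starts before EV2 ends → EV2 and EV5 overlap.
EV6 starts after EV2 ends, so EV2 has no further overlaps.
EV1 starts exactly when EV3 ends (back-to-back, no overlap), so EV3 has no further overlaps.
EV5 starts before EV1 ends → EV1 and EV5 overlap.
EV6 starts after EV1 ends, so EV1 has no further overlaps.
EV6 starts after EV5 ends, so EV5 has no further overlaps.
EV4 starts before EV6 ends → EV6 and EV4 overlap.
Overlapping pairs: EV1 & EV2, EV1 & EV5, EV2 & EV3, EV2 & EV5, EV4 & EV6 — 5 in total.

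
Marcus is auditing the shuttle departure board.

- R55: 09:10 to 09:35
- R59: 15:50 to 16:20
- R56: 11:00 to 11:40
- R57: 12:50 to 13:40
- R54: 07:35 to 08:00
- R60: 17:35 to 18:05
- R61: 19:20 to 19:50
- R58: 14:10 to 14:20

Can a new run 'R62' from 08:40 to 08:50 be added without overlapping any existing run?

Yes — the slot is free

R54: ends 08:00 at or before R62 starts 08:40 → clear.
R55: starts 09:10 at or after R62 ends 08:50 → clear.
R56: starts 11:00 at or after R62 ends 08:50 → clear.
R57: starts 12:50 at or after R62 ends 08:50 → clear.
R58: starts 14:10 at or after R62 ends 08:50 → clear.
R59: starts 15:50 at or after R62 ends 08:50 → clear.
R60: starts 17:35 at or after R62 ends 08:50 → clear.
R61: starts 19:20 at or after R62 ends 08:50 → clear.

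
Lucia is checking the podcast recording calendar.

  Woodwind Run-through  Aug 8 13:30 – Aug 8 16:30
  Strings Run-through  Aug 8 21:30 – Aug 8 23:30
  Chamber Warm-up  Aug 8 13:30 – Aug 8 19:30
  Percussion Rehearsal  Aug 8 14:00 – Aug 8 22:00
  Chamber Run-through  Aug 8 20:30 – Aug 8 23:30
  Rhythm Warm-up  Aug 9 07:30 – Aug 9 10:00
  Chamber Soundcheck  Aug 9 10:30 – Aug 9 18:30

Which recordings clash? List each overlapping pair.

Sorted by start: Woodwind Run-through, Chamber Warm-up, Percussion Rehearsal, Chamber Run-through, Strings Run-through, Rhythm Warm-up, Chamber Soundcheck.
Chamber Warm-up starts before Woodwind Run-through ends → Woodwind Run-through and Chamber Warm-up overlap.
Percussion Rehearsal starts before Woodwind Run-through ends → Woodwind Run-through and Percussion Rehearsal overlap.
Chamber Run-through starts after Woodwind Run-through ends — done with Woodwind Run-through.
Percussion Rehearsal starts before Chamber Warm-up ends → Chamber Warm-up and Percussion Rehearsal overlap.
Chamber Run-through starts after Chamber Warm-up ends — done with Chamber Warm-up.
Chamber Run-through starts before Percussion Rehearsal ends → Percussion Rehearsal and Chamber Run-through overlap.
Strings Run-through starts before Percussion Rehearsal ends → Percussion Rehearsal and Strings Run-through overlap.
Rhythm Warm-up starts after Percussion Rehearsal ends — done with Percussion Rehearsal.
Strings Run-through starts before Chamber Run-through ends → Chamber Run-through and Strings Run-through overlap.
Rhythm Warm-up starts after Chamber Run-through ends — done with Chamber Run-through.
Rhythm Warm-up starts after Strings Run-through ends — done with Strings Run-through.
Chamber Soundcheck starts after Rhythm Warm-up ends.

Chamber Run-through & Percussion Rehearsal, Chamber Run-through & Strings Run-through, Chamber Warm-up & Percussion Rehearsal, Chamber Warm-up & Woodwind Run-through, Percussion Rehearsal & Strings Run-through, Percussion Rehearsal & Woodwind Run-through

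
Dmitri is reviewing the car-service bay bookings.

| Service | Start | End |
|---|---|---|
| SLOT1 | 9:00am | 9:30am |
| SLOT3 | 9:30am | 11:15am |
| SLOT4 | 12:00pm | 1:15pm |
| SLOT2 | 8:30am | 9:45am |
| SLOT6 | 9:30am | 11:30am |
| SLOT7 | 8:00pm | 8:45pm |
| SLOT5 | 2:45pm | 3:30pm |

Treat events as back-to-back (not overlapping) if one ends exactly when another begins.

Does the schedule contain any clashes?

Two intervals overlap when each starts before the other ends.
Sorted by start: SLOT2, SLOT1, SLOT3, SLOT6, SLOT4, SLOT5, SLOT7.
SLOT1 starts before SLOT2 ends → SLOT2 and SLOT1 overlap.
That's a conflict, so the schedule is not conflict-free.

Yes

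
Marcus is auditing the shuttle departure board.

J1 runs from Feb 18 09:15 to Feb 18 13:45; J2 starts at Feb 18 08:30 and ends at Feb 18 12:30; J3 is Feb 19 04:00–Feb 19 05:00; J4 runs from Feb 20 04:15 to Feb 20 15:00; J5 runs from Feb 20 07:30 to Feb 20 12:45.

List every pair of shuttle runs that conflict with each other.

J1 & J2, J4 & J5

Two intervals overlap when each starts before the other ends.
Sorted by start: J2, J1, J3, J4, J5.
J1 starts before J2 ends → J2 and J1 overlap.
J3 starts after J2 ends, so nothing later overlaps J2 either.
J3 starts after J1 ends, so nothing later overlaps J1 either.
J4 starts after J3 ends, so nothing later overlaps J3 either.
J5 starts before J4 ends → J4 and J5 overlap.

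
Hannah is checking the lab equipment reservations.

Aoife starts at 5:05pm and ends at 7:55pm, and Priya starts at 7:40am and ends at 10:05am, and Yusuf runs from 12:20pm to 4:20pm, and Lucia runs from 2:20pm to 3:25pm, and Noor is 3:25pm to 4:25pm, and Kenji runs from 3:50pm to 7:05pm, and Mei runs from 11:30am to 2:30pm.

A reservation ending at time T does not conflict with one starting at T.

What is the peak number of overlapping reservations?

3

Sweep the timeline, counting +1 at each start and −1 at each end (ends before starts at a tie):
7:40am start Priya → 1
10:05am end Priya → 0
11:30am start Mei → 1
12:20pm start Yusuf → 2
2:20pm start Lucia → 3
2:30pm end Mei → 2
3:25pm end Lucia → 1
3:25pm start Noor → 2
3:50pm start Kenji → 3
4:20pm end Yusuf → 2
4:25pm end Noor → 1
5:05pm start Aoife → 2
7:05pm end Kenji → 1
7:55pm end Aoife → 0
Peak is 3, at 2:20pm (Lucia, Mei, Yusuf).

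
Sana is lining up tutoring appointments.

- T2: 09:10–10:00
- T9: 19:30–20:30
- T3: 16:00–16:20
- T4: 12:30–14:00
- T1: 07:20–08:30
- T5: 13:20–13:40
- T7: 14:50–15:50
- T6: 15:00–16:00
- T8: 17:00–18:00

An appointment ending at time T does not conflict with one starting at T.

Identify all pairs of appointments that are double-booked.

T4 & T5, T6 & T7

Sorted by start: T1, T2, T4, T5, T7, T6, T3, T8, T9.
T2 starts after T1 ends, so nothing later overlaps T1 either.
T4 starts after T2 ends, so nothing later overlaps T2 either.
T5 starts before T4 ends → T4 and T5 overlap.
T7 starts after T4 ends, so nothing later overlaps T4 either.
T7 starts after T5 ends, so nothing later overlaps T5 either.
T6 starts before T7 ends → T7 and T6 overlap.
T3 starts after T7 ends, so nothing later overlaps T7 either.
T3 starts exactly when T6 ends (back-to-back, no overlap), so nothing later overlaps T6 either.
T8 starts after T3 ends, so nothing later overlaps T3 either.
T9 starts after T8 ends.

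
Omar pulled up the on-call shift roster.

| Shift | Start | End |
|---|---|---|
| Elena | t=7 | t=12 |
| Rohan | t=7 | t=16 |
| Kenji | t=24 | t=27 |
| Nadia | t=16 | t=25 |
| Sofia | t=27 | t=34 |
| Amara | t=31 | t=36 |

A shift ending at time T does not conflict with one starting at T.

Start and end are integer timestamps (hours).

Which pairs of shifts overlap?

Amara & Sofia, Elena & Rohan, Kenji & Nadia

Sorted by start: Elena, Rohan, Nadia, Kenji, Sofia, Amara.
Rohan starts before Elena ends → Elena and Rohan overlap.
Nadia starts after Elena ends — done with Elena.
Nadia starts exactly when Rohan ends (back-to-back, no overlap) — done with Rohan.
Kenji starts before Nadia ends → Nadia and Kenji overlap.
Sofia starts after Nadia ends — done with Nadia.
Sofia starts exactly when Kenji ends (back-to-back, no overlap) — done with Kenji.
Amara starts before Sofia ends → Sofia and Amara overlap.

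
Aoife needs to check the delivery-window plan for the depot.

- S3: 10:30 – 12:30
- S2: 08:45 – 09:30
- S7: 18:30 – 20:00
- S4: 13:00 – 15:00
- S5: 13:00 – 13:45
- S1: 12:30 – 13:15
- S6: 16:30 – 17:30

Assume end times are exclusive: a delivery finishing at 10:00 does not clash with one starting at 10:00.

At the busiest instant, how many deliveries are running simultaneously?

3

Sweep the timeline, counting +1 at each start and −1 at each end (ends before starts at a tie):
08:45 start S2 → 1
09:30 end S2 → 0
10:30 start S3 → 1
12:30 end S3 → 0
12:30 start S1 → 1
13:00 start S4 → 2
13:00 start S5 → 3
13:15 end S1 → 2
13:45 end S5 → 1
15:00 end S4 → 0
16:30 start S6 → 1
17:30 end S6 → 0
18:30 start S7 → 1
20:00 end S7 → 0
Peak is 3, at 13:00 (S1, S4, S5).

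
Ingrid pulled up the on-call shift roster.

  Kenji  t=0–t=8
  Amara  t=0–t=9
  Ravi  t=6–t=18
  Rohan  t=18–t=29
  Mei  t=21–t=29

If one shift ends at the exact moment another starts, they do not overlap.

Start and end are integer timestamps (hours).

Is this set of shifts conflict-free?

Check each pair: they overlap iff neither finishes before the other starts.
Sorted by start: Kenji, Amara, Ravi, Rohan, Mei.
Amara starts before Kenji ends → Kenji and Amara overlap.
That's a conflict, so the schedule is not conflict-free.

No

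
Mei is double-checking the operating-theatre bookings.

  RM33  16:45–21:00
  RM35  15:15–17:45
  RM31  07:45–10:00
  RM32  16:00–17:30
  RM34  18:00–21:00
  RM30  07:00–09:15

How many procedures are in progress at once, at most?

Walk through starts and ends in time order (an end at T is processed before a start at T):
07:00 start RM30 → 1
07:45 start RM31 → 2
09:15 end RM30 → 1
10:00 end RM31 → 0
15:15 start RM35 → 1
16:00 start RM32 → 2
16:45 start RM33 → 3
17:30 end RM32 → 2
17:45 end RM35 → 1
18:00 start RM34 → 2
21:00 end RM33 → 1
21:00 end RM34 → 0
Peak is 3, at 16:45 (RM32, RM33, RM35).

3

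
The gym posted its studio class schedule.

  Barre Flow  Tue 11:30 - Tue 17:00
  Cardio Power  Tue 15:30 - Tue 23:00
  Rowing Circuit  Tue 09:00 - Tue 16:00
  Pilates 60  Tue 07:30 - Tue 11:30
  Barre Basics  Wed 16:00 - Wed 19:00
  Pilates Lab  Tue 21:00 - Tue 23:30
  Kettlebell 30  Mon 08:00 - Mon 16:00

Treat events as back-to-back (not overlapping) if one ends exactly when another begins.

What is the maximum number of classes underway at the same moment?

Sort all start/end points and keep a running count:
Mon 08:00 start Kettlebell 30 → 1
Mon 16:00 end Kettlebell 30 → 0
Tue 07:30 start Pilates 60 → 1
Tue 09:00 start Rowing Circuit → 2
Tue 11:30 end Pilates 60 → 1
Tue 11:30 start Barre Flow → 2
Tue 15:30 start Cardio Power → 3
Tue 16:00 end Rowing Circuit → 2
Tue 17:00 end Barre Flow → 1
Tue 21:00 start Pilates Lab → 2
Tue 23:00 end Cardio Power → 1
Tue 23:30 end Pilates Lab → 0
Wed 16:00 start Barre Basics → 1
Wed 19:00 end Barre Basics → 0
Peak is 3, at Tue 15:30 (Barre Flow, Cardio Power, Rowing Circuit).

3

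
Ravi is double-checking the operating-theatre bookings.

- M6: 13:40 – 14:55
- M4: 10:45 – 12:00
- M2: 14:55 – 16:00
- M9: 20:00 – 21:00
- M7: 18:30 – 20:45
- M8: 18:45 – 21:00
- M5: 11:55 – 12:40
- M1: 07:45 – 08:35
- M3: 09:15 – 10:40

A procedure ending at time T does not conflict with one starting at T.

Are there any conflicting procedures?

Sorted by start: M1, M3, M4, M5, M6, M2, M7, M8, M9.
M3 starts after M1 ends; M1 is clear from here.
M4 starts after M3 ends; M3 is clear from here.
M5 starts before M4 ends → M4 and M5 overlap.
That's a conflict, so the schedule is not conflict-free.

Yes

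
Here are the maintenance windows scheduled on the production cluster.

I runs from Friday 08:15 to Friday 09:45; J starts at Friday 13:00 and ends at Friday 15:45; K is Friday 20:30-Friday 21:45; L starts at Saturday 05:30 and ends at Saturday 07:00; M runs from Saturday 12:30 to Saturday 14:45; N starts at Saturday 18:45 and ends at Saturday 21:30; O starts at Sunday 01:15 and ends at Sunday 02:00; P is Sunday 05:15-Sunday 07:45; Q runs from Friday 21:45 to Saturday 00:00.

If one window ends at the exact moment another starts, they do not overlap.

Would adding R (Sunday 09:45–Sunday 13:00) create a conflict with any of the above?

I: ends Friday 09:45 at or before R starts Sunday 09:45 → clear.
J: ends Friday 15:45 at or before R starts Sunday 09:45 → clear.
K: ends Friday 21:45 at or before R starts Sunday 09:45 → clear.
Q: ends Saturday 00:00 at or before R starts Sunday 09:45 → clear.
L: ends Saturday 07:00 at or before R starts Sunday 09:45 → clear.
M: ends Saturday 14:45 at or before R starts Sunday 09:45 → clear.
N: ends Saturday 21:30 at or before R starts Sunday 09:45 → clear.
O: ends Sunday 02:00 at or before R starts Sunday 09:45 → clear.
P: ends Sunday 07:45 at or before R starts Sunday 09:45 → clear.

No — it doesn't clash with anything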